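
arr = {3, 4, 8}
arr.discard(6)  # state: {3, 4, 8}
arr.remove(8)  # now {3, 4}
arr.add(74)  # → {3, 4, 74}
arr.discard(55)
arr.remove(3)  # {4, 74}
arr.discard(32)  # {4, 74}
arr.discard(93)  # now {4, 74}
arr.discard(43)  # {4, 74}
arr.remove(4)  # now {74}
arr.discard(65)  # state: {74}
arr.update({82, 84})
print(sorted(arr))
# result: [74, 82, 84]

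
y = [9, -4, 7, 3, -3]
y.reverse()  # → [-3, 3, 7, -4, 9]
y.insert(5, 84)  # [-3, 3, 7, -4, 9, 84]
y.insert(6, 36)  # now [-3, 3, 7, -4, 9, 84, 36]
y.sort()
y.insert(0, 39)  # [39, -4, -3, 3, 7, 9, 36, 84]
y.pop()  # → 84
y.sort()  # [-4, -3, 3, 7, 9, 36, 39]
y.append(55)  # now [-4, -3, 3, 7, 9, 36, 39, 55]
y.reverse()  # [55, 39, 36, 9, 7, 3, -3, -4]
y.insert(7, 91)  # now [55, 39, 36, 9, 7, 3, -3, 91, -4]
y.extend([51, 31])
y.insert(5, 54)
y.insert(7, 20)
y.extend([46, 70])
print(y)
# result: [55, 39, 36, 9, 7, 54, 3, 20, -3, 91, -4, 51, 31, 46, 70]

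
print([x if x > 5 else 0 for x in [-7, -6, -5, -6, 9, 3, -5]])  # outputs [0, 0, 0, 0, 9, 0, 0]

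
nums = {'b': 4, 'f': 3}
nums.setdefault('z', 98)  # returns 98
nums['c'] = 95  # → {'b': 4, 'f': 3, 'z': 98, 'c': 95}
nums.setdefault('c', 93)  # 95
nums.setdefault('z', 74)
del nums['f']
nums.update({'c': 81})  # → {'b': 4, 'z': 98, 'c': 81}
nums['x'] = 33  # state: {'b': 4, 'z': 98, 'c': 81, 'x': 33}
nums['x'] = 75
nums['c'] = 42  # {'b': 4, 'z': 98, 'c': 42, 'x': 75}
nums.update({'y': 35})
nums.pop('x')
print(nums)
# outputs {'b': 4, 'z': 98, 'c': 42, 'y': 35}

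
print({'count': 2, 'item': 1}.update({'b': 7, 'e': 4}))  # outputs None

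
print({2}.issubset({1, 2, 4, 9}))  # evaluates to True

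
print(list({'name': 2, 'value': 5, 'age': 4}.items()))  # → [('name', 2), ('value', 5), ('age', 4)]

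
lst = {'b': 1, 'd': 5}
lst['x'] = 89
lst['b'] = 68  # {'b': 68, 'd': 5, 'x': 89}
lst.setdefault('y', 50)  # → 50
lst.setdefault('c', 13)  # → 13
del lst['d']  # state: {'b': 68, 'x': 89, 'y': 50, 'c': 13}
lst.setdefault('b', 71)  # 68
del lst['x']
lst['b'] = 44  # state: {'b': 44, 'y': 50, 'c': 13}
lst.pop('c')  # 13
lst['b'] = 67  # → {'b': 67, 'y': 50}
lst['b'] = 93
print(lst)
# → {'b': 93, 'y': 50}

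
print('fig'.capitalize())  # Fig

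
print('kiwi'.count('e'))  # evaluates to 0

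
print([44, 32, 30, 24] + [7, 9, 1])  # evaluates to [44, 32, 30, 24, 7, 9, 1]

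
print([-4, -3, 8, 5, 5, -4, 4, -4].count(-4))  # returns 3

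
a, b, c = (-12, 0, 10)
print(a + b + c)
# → -2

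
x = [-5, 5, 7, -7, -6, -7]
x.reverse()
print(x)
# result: [-7, -6, -7, 7, 5, -5]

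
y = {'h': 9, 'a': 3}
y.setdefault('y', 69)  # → 69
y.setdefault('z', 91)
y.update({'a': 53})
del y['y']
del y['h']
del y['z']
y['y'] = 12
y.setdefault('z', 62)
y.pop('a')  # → 53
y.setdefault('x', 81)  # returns 81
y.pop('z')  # 62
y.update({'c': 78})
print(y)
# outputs {'y': 12, 'x': 81, 'c': 78}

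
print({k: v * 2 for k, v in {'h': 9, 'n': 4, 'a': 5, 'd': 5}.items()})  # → {'h': 18, 'n': 8, 'a': 10, 'd': 10}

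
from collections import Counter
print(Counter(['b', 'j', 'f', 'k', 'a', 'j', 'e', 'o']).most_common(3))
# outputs [('j', 2), ('b', 1), ('f', 1)]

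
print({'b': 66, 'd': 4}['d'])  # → 4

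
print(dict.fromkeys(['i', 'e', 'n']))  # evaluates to {'i': None, 'e': None, 'n': None}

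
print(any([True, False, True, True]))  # True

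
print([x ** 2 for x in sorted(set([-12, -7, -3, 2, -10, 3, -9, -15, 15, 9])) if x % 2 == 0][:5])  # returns [144, 100, 4]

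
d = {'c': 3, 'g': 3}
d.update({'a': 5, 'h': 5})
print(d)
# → {'c': 3, 'g': 3, 'a': 5, 'h': 5}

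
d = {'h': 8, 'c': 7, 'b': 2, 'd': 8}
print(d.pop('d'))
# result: 8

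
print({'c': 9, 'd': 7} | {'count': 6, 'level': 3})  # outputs {'c': 9, 'd': 7, 'count': 6, 'level': 3}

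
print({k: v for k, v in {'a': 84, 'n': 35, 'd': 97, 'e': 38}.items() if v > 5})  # {'a': 84, 'n': 35, 'd': 97, 'e': 38}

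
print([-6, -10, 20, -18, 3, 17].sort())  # None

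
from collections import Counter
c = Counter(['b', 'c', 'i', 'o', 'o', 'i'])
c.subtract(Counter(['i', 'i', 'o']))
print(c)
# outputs Counter({'b': 1, 'c': 1, 'o': 1, 'i': 0})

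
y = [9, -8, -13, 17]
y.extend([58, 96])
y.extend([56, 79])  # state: [9, -8, -13, 17, 58, 96, 56, 79]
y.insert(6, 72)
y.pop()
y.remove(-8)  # [9, -13, 17, 58, 96, 72, 56]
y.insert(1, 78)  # [9, 78, -13, 17, 58, 96, 72, 56]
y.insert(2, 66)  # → [9, 78, 66, -13, 17, 58, 96, 72, 56]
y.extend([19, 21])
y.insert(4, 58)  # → [9, 78, 66, -13, 58, 17, 58, 96, 72, 56, 19, 21]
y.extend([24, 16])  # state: [9, 78, 66, -13, 58, 17, 58, 96, 72, 56, 19, 21, 24, 16]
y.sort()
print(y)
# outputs [-13, 9, 16, 17, 19, 21, 24, 56, 58, 58, 66, 72, 78, 96]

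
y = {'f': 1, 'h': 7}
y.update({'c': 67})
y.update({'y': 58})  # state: {'f': 1, 'h': 7, 'c': 67, 'y': 58}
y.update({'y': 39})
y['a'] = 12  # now {'f': 1, 'h': 7, 'c': 67, 'y': 39, 'a': 12}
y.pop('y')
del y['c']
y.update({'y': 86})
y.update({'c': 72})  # {'f': 1, 'h': 7, 'a': 12, 'y': 86, 'c': 72}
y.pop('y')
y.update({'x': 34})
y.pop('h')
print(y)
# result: {'f': 1, 'a': 12, 'c': 72, 'x': 34}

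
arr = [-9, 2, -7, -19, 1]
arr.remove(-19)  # [-9, 2, -7, 1]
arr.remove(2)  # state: [-9, -7, 1]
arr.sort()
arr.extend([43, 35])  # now [-9, -7, 1, 43, 35]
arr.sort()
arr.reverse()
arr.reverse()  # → [-9, -7, 1, 35, 43]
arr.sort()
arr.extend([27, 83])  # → [-9, -7, 1, 35, 43, 27, 83]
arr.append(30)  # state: [-9, -7, 1, 35, 43, 27, 83, 30]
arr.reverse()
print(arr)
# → [30, 83, 27, 43, 35, 1, -7, -9]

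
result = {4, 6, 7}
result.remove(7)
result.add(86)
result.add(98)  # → {4, 6, 86, 98}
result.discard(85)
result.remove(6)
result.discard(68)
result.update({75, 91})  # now {4, 75, 86, 91, 98}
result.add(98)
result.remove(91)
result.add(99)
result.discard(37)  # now {4, 75, 86, 98, 99}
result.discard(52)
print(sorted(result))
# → [4, 75, 86, 98, 99]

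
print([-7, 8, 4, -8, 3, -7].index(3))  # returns 4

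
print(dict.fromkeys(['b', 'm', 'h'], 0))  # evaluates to {'b': 0, 'm': 0, 'h': 0}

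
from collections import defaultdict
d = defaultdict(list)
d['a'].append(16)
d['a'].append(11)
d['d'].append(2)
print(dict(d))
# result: {'a': [16, 11], 'd': [2]}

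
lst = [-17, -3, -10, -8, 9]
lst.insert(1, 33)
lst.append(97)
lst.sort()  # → [-17, -10, -8, -3, 9, 33, 97]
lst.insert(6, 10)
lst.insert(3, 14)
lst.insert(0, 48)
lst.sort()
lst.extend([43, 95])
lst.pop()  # 95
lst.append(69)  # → [-17, -10, -8, -3, 9, 10, 14, 33, 48, 97, 43, 69]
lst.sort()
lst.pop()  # 97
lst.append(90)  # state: [-17, -10, -8, -3, 9, 10, 14, 33, 43, 48, 69, 90]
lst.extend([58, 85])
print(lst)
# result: [-17, -10, -8, -3, 9, 10, 14, 33, 43, 48, 69, 90, 58, 85]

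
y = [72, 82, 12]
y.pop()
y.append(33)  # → [72, 82, 33]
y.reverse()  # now [33, 82, 72]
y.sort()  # [33, 72, 82]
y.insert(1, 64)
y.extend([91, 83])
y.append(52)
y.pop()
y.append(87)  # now [33, 64, 72, 82, 91, 83, 87]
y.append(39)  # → [33, 64, 72, 82, 91, 83, 87, 39]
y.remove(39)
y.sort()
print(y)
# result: [33, 64, 72, 82, 83, 87, 91]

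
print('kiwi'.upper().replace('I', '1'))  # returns K1W1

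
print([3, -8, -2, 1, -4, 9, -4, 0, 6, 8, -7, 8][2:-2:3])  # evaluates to [-2, 9, 6]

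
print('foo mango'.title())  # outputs Foo Mango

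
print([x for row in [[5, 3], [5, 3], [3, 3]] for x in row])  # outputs [5, 3, 5, 3, 3, 3]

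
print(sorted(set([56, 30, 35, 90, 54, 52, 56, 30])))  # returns [30, 35, 52, 54, 56, 90]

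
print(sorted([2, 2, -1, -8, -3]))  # [-8, -3, -1, 2, 2]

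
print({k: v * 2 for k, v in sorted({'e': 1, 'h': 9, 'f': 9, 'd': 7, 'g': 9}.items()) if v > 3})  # {'d': 14, 'f': 18, 'g': 18, 'h': 18}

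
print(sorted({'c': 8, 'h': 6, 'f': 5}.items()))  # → [('c', 8), ('f', 5), ('h', 6)]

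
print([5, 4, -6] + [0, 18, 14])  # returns [5, 4, -6, 0, 18, 14]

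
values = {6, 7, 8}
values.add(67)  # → {6, 7, 8, 67}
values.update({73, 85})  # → {6, 7, 8, 67, 73, 85}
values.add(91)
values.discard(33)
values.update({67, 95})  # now {6, 7, 8, 67, 73, 85, 91, 95}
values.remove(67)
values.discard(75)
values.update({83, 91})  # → {6, 7, 8, 73, 83, 85, 91, 95}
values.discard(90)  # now {6, 7, 8, 73, 83, 85, 91, 95}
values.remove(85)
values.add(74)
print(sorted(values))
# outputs [6, 7, 8, 73, 74, 83, 91, 95]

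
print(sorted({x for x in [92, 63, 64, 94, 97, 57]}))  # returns [57, 63, 64, 92, 94, 97]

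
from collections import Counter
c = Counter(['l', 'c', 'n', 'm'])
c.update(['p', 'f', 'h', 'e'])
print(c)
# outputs Counter({'l': 1, 'c': 1, 'n': 1, 'm': 1, 'p': 1, 'f': 1, 'h': 1, 'e': 1})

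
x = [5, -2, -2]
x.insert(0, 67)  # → [67, 5, -2, -2]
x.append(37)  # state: [67, 5, -2, -2, 37]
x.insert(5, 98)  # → [67, 5, -2, -2, 37, 98]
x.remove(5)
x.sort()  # [-2, -2, 37, 67, 98]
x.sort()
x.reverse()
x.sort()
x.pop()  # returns 98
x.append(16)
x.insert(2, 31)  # [-2, -2, 31, 37, 67, 16]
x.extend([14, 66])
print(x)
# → [-2, -2, 31, 37, 67, 16, 14, 66]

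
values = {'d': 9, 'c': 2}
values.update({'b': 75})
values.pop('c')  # 2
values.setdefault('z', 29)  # 29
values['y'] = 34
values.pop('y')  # 34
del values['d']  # {'b': 75, 'z': 29}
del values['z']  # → {'b': 75}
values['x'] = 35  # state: {'b': 75, 'x': 35}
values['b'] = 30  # {'b': 30, 'x': 35}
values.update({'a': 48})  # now {'b': 30, 'x': 35, 'a': 48}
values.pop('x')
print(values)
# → {'b': 30, 'a': 48}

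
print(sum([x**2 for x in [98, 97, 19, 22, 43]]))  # 21707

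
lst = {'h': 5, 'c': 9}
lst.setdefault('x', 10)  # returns 10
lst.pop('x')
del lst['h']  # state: {'c': 9}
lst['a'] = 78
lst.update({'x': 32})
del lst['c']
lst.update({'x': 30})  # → {'a': 78, 'x': 30}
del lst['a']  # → {'x': 30}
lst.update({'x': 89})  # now {'x': 89}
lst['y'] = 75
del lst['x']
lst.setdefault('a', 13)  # 13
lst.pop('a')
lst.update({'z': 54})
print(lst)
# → {'y': 75, 'z': 54}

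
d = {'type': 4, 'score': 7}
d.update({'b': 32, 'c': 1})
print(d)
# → {'type': 4, 'score': 7, 'b': 32, 'c': 1}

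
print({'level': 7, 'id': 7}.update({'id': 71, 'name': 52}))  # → None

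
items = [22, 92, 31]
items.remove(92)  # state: [22, 31]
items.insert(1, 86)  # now [22, 86, 31]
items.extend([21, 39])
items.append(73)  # [22, 86, 31, 21, 39, 73]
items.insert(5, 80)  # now [22, 86, 31, 21, 39, 80, 73]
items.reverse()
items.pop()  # 22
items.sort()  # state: [21, 31, 39, 73, 80, 86]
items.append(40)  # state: [21, 31, 39, 73, 80, 86, 40]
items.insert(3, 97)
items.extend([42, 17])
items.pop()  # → 17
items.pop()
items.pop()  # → 40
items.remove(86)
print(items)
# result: [21, 31, 39, 97, 73, 80]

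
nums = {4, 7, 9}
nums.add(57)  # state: {4, 7, 9, 57}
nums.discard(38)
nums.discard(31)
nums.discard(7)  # {4, 9, 57}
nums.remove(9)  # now {4, 57}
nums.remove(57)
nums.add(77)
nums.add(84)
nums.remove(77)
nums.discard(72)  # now {4, 84}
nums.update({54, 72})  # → {4, 54, 72, 84}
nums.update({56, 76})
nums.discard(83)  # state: {4, 54, 56, 72, 76, 84}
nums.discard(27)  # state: {4, 54, 56, 72, 76, 84}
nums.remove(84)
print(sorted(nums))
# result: [4, 54, 56, 72, 76]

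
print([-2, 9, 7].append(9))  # None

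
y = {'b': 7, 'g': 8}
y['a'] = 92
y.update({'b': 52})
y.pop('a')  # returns 92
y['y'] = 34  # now {'b': 52, 'g': 8, 'y': 34}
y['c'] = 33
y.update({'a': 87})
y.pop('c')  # 33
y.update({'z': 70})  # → {'b': 52, 'g': 8, 'y': 34, 'a': 87, 'z': 70}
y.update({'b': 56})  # {'b': 56, 'g': 8, 'y': 34, 'a': 87, 'z': 70}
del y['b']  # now {'g': 8, 'y': 34, 'a': 87, 'z': 70}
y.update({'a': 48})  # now {'g': 8, 'y': 34, 'a': 48, 'z': 70}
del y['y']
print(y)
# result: {'g': 8, 'a': 48, 'z': 70}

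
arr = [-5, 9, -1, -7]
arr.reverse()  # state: [-7, -1, 9, -5]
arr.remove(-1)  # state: [-7, 9, -5]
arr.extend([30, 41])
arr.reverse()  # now [41, 30, -5, 9, -7]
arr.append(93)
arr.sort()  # [-7, -5, 9, 30, 41, 93]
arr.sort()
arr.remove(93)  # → [-7, -5, 9, 30, 41]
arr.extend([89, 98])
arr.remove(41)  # [-7, -5, 9, 30, 89, 98]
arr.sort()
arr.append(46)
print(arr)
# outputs [-7, -5, 9, 30, 89, 98, 46]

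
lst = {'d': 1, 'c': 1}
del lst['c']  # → {'d': 1}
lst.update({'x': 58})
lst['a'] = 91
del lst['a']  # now {'d': 1, 'x': 58}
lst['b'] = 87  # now {'d': 1, 'x': 58, 'b': 87}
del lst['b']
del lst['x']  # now {'d': 1}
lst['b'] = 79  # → {'d': 1, 'b': 79}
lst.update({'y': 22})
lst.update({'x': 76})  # {'d': 1, 'b': 79, 'y': 22, 'x': 76}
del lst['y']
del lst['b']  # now {'d': 1, 'x': 76}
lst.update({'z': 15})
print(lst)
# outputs {'d': 1, 'x': 76, 'z': 15}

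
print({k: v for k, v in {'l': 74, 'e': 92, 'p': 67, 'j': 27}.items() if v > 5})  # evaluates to {'l': 74, 'e': 92, 'p': 67, 'j': 27}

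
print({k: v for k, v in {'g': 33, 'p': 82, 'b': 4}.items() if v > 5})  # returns {'g': 33, 'p': 82}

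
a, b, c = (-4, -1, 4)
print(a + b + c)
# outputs -1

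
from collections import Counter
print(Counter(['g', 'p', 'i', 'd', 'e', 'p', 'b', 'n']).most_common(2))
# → [('p', 2), ('g', 1)]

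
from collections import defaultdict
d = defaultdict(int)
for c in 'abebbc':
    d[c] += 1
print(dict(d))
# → {'a': 1, 'b': 3, 'e': 1, 'c': 1}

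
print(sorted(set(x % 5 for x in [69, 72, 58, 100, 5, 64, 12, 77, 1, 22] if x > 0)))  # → [0, 1, 2, 3, 4]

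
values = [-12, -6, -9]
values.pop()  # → -9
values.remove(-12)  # [-6]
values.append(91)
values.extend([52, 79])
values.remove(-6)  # [91, 52, 79]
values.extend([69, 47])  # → [91, 52, 79, 69, 47]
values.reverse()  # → [47, 69, 79, 52, 91]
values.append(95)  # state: [47, 69, 79, 52, 91, 95]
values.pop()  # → 95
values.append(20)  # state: [47, 69, 79, 52, 91, 20]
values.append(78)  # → [47, 69, 79, 52, 91, 20, 78]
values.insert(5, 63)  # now [47, 69, 79, 52, 91, 63, 20, 78]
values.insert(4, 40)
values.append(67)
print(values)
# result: [47, 69, 79, 52, 40, 91, 63, 20, 78, 67]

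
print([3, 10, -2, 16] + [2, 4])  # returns [3, 10, -2, 16, 2, 4]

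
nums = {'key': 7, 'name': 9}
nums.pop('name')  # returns 9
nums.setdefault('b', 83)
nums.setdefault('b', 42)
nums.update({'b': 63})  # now {'key': 7, 'b': 63}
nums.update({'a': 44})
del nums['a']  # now {'key': 7, 'b': 63}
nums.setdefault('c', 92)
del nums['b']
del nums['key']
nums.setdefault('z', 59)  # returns 59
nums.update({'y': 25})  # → {'c': 92, 'z': 59, 'y': 25}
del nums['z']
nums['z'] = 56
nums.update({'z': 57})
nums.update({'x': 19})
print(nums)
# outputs {'c': 92, 'y': 25, 'z': 57, 'x': 19}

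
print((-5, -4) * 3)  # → (-5, -4, -5, -4, -5, -4)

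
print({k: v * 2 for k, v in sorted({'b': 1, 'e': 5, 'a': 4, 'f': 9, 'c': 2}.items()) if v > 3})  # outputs {'a': 8, 'e': 10, 'f': 18}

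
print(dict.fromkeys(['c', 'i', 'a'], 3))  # {'c': 3, 'i': 3, 'a': 3}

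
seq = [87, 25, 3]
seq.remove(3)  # [87, 25]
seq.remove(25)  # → [87]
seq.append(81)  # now [87, 81]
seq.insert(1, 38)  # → [87, 38, 81]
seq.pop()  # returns 81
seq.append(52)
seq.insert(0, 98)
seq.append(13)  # [98, 87, 38, 52, 13]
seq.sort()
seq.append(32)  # [13, 38, 52, 87, 98, 32]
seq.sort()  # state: [13, 32, 38, 52, 87, 98]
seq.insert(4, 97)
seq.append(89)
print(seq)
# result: [13, 32, 38, 52, 97, 87, 98, 89]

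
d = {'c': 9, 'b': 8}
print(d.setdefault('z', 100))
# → 100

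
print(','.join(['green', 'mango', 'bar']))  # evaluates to green,mango,bar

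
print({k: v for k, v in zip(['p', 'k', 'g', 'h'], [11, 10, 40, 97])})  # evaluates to {'p': 11, 'k': 10, 'g': 40, 'h': 97}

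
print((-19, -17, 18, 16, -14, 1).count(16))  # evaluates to 1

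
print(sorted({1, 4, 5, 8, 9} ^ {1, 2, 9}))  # [2, 4, 5, 8]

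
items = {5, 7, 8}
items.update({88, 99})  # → {5, 7, 8, 88, 99}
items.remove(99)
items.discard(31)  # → {5, 7, 8, 88}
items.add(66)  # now {5, 7, 8, 66, 88}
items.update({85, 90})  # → {5, 7, 8, 66, 85, 88, 90}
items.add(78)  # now {5, 7, 8, 66, 78, 85, 88, 90}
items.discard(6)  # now {5, 7, 8, 66, 78, 85, 88, 90}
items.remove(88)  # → {5, 7, 8, 66, 78, 85, 90}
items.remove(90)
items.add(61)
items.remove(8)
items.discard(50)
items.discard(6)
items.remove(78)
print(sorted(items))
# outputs [5, 7, 61, 66, 85]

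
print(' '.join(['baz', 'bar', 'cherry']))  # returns baz bar cherry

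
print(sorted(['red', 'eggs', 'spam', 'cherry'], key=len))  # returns ['red', 'eggs', 'spam', 'cherry']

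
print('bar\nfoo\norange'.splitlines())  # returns ['bar', 'foo', 'orange']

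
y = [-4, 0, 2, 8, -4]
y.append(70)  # [-4, 0, 2, 8, -4, 70]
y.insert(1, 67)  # [-4, 67, 0, 2, 8, -4, 70]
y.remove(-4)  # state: [67, 0, 2, 8, -4, 70]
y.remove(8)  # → [67, 0, 2, -4, 70]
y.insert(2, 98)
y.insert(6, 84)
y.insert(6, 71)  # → [67, 0, 98, 2, -4, 70, 71, 84]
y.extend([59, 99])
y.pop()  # 99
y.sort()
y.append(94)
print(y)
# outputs [-4, 0, 2, 59, 67, 70, 71, 84, 98, 94]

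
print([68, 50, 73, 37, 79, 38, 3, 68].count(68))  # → 2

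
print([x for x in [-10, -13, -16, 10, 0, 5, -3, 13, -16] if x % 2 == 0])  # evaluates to [-10, -16, 10, 0, -16]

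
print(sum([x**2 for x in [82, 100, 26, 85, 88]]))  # 32369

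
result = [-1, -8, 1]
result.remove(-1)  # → [-8, 1]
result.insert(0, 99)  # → [99, -8, 1]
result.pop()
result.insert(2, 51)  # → [99, -8, 51]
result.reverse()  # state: [51, -8, 99]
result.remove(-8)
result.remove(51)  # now [99]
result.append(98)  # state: [99, 98]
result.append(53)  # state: [99, 98, 53]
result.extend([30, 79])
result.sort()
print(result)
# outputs [30, 53, 79, 98, 99]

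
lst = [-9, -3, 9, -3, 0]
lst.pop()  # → 0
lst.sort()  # [-9, -3, -3, 9]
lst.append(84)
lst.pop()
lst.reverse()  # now [9, -3, -3, -9]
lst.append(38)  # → [9, -3, -3, -9, 38]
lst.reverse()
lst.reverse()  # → [9, -3, -3, -9, 38]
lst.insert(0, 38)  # [38, 9, -3, -3, -9, 38]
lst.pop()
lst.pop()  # -9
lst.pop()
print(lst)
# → [38, 9, -3]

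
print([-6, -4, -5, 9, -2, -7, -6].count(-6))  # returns 2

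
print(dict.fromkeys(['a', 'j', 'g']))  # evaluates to {'a': None, 'j': None, 'g': None}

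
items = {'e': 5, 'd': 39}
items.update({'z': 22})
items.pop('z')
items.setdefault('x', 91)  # 91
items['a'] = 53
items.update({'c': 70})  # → {'e': 5, 'd': 39, 'x': 91, 'a': 53, 'c': 70}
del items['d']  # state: {'e': 5, 'x': 91, 'a': 53, 'c': 70}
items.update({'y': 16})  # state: {'e': 5, 'x': 91, 'a': 53, 'c': 70, 'y': 16}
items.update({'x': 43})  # {'e': 5, 'x': 43, 'a': 53, 'c': 70, 'y': 16}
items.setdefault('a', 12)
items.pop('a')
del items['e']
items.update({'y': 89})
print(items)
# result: {'x': 43, 'c': 70, 'y': 89}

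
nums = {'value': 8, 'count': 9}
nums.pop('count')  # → 9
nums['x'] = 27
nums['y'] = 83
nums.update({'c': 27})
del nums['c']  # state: {'value': 8, 'x': 27, 'y': 83}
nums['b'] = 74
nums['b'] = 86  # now {'value': 8, 'x': 27, 'y': 83, 'b': 86}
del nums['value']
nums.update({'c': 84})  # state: {'x': 27, 'y': 83, 'b': 86, 'c': 84}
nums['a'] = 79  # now {'x': 27, 'y': 83, 'b': 86, 'c': 84, 'a': 79}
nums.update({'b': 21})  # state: {'x': 27, 'y': 83, 'b': 21, 'c': 84, 'a': 79}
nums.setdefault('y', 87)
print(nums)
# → {'x': 27, 'y': 83, 'b': 21, 'c': 84, 'a': 79}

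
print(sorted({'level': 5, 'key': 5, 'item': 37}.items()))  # [('item', 37), ('key', 5), ('level', 5)]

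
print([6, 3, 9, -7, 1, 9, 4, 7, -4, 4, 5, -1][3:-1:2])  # [-7, 9, 7, 4]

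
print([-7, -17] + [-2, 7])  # [-7, -17, -2, 7]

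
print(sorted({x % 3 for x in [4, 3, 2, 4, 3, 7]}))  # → [0, 1, 2]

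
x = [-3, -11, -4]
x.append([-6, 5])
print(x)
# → [-3, -11, -4, [-6, 5]]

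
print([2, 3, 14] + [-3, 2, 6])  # [2, 3, 14, -3, 2, 6]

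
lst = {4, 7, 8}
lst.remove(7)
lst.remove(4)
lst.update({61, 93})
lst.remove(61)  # {8, 93}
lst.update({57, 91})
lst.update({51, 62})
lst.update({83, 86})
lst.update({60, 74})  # {8, 51, 57, 60, 62, 74, 83, 86, 91, 93}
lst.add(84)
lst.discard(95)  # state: {8, 51, 57, 60, 62, 74, 83, 84, 86, 91, 93}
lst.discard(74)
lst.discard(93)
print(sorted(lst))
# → [8, 51, 57, 60, 62, 83, 84, 86, 91]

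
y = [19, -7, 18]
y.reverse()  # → [18, -7, 19]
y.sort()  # [-7, 18, 19]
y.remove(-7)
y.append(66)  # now [18, 19, 66]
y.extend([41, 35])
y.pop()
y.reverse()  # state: [41, 66, 19, 18]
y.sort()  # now [18, 19, 41, 66]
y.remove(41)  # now [18, 19, 66]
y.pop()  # 66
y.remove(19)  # [18]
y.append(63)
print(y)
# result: [18, 63]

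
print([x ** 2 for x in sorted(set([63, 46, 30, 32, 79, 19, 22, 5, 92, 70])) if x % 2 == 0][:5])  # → [484, 900, 1024, 2116, 4900]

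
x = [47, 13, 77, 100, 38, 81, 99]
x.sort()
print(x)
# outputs [13, 38, 47, 77, 81, 99, 100]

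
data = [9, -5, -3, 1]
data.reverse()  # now [1, -3, -5, 9]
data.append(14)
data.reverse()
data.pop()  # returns 1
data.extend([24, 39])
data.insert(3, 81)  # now [14, 9, -5, 81, -3, 24, 39]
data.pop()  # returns 39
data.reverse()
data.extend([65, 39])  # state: [24, -3, 81, -5, 9, 14, 65, 39]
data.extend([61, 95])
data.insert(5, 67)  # [24, -3, 81, -5, 9, 67, 14, 65, 39, 61, 95]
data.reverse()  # [95, 61, 39, 65, 14, 67, 9, -5, 81, -3, 24]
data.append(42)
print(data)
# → [95, 61, 39, 65, 14, 67, 9, -5, 81, -3, 24, 42]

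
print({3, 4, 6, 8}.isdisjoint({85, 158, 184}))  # True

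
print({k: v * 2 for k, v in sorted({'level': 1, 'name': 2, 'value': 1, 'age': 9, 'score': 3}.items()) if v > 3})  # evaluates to {'age': 18}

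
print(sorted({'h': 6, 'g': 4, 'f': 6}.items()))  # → [('f', 6), ('g', 4), ('h', 6)]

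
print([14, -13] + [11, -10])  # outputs [14, -13, 11, -10]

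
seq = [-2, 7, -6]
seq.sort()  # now [-6, -2, 7]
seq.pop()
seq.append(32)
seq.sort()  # [-6, -2, 32]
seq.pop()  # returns 32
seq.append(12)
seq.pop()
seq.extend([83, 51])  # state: [-6, -2, 83, 51]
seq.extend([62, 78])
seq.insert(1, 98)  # [-6, 98, -2, 83, 51, 62, 78]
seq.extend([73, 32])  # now [-6, 98, -2, 83, 51, 62, 78, 73, 32]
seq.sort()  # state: [-6, -2, 32, 51, 62, 73, 78, 83, 98]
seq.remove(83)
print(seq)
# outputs [-6, -2, 32, 51, 62, 73, 78, 98]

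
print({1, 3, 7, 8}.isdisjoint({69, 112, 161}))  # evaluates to True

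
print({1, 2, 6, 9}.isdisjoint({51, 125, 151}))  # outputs True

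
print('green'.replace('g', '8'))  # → 8reen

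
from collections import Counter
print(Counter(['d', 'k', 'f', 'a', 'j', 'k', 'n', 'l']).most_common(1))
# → [('k', 2)]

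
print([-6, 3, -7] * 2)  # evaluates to [-6, 3, -7, -6, 3, -7]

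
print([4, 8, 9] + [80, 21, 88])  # [4, 8, 9, 80, 21, 88]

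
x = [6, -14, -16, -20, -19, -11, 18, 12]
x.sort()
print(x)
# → [-20, -19, -16, -14, -11, 6, 12, 18]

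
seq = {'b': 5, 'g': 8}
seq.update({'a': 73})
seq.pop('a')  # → 73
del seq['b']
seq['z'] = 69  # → {'g': 8, 'z': 69}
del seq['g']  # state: {'z': 69}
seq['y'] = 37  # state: {'z': 69, 'y': 37}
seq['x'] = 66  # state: {'z': 69, 'y': 37, 'x': 66}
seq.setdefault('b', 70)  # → 70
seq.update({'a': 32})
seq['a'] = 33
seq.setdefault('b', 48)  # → 70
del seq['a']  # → {'z': 69, 'y': 37, 'x': 66, 'b': 70}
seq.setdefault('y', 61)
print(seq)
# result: {'z': 69, 'y': 37, 'x': 66, 'b': 70}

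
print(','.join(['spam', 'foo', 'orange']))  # spam,foo,orange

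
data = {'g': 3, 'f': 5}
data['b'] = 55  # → {'g': 3, 'f': 5, 'b': 55}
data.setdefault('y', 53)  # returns 53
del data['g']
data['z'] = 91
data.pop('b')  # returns 55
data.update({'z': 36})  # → {'f': 5, 'y': 53, 'z': 36}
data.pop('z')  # 36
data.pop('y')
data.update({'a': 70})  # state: {'f': 5, 'a': 70}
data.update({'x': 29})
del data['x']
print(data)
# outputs {'f': 5, 'a': 70}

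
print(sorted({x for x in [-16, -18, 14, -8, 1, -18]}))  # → [-18, -16, -8, 1, 14]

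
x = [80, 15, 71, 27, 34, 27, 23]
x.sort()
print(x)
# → [15, 23, 27, 27, 34, 71, 80]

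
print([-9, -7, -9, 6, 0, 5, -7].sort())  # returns None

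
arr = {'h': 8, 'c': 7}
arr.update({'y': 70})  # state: {'h': 8, 'c': 7, 'y': 70}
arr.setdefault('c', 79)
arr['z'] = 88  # {'h': 8, 'c': 7, 'y': 70, 'z': 88}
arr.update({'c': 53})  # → {'h': 8, 'c': 53, 'y': 70, 'z': 88}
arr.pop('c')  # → 53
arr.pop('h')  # 8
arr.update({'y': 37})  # {'y': 37, 'z': 88}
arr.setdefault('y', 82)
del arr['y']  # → {'z': 88}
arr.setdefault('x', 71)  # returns 71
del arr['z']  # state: {'x': 71}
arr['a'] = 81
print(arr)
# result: {'x': 71, 'a': 81}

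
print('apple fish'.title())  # Apple Fish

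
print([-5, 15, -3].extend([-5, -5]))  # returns None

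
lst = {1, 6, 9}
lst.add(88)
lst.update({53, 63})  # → {1, 6, 9, 53, 63, 88}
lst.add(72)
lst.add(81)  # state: {1, 6, 9, 53, 63, 72, 81, 88}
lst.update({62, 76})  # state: {1, 6, 9, 53, 62, 63, 72, 76, 81, 88}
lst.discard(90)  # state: {1, 6, 9, 53, 62, 63, 72, 76, 81, 88}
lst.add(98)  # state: {1, 6, 9, 53, 62, 63, 72, 76, 81, 88, 98}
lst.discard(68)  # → {1, 6, 9, 53, 62, 63, 72, 76, 81, 88, 98}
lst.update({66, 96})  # {1, 6, 9, 53, 62, 63, 66, 72, 76, 81, 88, 96, 98}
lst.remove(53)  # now {1, 6, 9, 62, 63, 66, 72, 76, 81, 88, 96, 98}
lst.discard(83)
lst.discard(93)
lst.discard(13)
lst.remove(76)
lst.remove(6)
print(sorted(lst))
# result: [1, 9, 62, 63, 66, 72, 81, 88, 96, 98]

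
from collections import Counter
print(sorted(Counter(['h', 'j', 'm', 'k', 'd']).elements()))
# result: ['d', 'h', 'j', 'k', 'm']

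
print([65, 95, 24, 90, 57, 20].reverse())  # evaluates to None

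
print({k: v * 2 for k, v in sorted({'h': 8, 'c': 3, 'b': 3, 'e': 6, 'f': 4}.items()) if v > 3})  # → {'e': 12, 'f': 8, 'h': 16}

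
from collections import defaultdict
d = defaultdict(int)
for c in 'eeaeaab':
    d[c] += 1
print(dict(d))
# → {'e': 3, 'a': 3, 'b': 1}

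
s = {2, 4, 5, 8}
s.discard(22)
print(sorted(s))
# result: [2, 4, 5, 8]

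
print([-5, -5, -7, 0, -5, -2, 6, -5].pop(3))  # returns 0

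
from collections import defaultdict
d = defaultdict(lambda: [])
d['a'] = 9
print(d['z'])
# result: []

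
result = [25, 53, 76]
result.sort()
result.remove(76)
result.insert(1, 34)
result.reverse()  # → [53, 34, 25]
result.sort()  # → [25, 34, 53]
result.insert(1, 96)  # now [25, 96, 34, 53]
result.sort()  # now [25, 34, 53, 96]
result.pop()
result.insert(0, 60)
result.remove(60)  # [25, 34, 53]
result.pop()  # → 53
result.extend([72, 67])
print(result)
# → [25, 34, 72, 67]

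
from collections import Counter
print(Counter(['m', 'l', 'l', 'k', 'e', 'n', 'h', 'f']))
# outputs Counter({'l': 2, 'm': 1, 'k': 1, 'e': 1, 'n': 1, 'h': 1, 'f': 1})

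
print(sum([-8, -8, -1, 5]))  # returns -12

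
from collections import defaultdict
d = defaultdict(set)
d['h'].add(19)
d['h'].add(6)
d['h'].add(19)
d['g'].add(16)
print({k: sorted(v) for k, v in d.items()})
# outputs {'h': [6, 19], 'g': [16]}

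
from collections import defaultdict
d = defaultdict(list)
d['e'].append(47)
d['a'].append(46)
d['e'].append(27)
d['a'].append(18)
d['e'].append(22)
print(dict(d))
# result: {'e': [47, 27, 22], 'a': [46, 18]}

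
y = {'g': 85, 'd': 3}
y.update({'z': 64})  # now {'g': 85, 'd': 3, 'z': 64}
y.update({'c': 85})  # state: {'g': 85, 'd': 3, 'z': 64, 'c': 85}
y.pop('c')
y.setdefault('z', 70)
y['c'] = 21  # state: {'g': 85, 'd': 3, 'z': 64, 'c': 21}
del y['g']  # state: {'d': 3, 'z': 64, 'c': 21}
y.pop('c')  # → 21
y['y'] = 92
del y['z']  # {'d': 3, 'y': 92}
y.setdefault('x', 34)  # 34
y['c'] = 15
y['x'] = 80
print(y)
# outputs {'d': 3, 'y': 92, 'x': 80, 'c': 15}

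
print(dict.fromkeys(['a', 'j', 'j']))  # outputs {'a': None, 'j': None}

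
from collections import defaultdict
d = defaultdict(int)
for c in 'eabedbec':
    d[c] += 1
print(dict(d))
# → {'e': 3, 'a': 1, 'b': 2, 'd': 1, 'c': 1}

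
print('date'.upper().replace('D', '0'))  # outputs 0ATE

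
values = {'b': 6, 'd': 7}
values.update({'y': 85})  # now {'b': 6, 'd': 7, 'y': 85}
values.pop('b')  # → 6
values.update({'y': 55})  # {'d': 7, 'y': 55}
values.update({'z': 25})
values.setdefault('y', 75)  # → 55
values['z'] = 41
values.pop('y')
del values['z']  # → {'d': 7}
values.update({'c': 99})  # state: {'d': 7, 'c': 99}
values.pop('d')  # 7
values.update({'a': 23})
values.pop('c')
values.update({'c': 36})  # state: {'a': 23, 'c': 36}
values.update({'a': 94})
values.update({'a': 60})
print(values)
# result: {'a': 60, 'c': 36}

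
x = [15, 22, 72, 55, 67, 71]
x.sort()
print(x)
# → [15, 22, 55, 67, 71, 72]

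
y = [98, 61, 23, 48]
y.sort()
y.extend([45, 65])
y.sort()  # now [23, 45, 48, 61, 65, 98]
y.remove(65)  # [23, 45, 48, 61, 98]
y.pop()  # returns 98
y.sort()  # [23, 45, 48, 61]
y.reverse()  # [61, 48, 45, 23]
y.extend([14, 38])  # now [61, 48, 45, 23, 14, 38]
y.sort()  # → [14, 23, 38, 45, 48, 61]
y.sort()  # [14, 23, 38, 45, 48, 61]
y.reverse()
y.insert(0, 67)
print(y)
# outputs [67, 61, 48, 45, 38, 23, 14]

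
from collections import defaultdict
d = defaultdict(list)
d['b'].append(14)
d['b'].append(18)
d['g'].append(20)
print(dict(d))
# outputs {'b': [14, 18], 'g': [20]}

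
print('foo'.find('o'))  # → 1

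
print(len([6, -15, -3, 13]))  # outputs 4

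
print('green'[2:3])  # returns e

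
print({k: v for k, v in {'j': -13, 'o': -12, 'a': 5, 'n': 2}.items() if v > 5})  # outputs {}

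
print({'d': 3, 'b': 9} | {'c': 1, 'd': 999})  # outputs {'d': 999, 'b': 9, 'c': 1}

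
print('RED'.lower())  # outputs red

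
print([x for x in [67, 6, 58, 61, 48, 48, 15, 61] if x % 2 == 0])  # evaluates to [6, 58, 48, 48]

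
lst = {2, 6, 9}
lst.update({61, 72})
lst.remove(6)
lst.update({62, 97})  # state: {2, 9, 61, 62, 72, 97}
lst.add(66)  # {2, 9, 61, 62, 66, 72, 97}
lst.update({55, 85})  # {2, 9, 55, 61, 62, 66, 72, 85, 97}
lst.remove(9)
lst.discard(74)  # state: {2, 55, 61, 62, 66, 72, 85, 97}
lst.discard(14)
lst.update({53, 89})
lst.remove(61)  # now {2, 53, 55, 62, 66, 72, 85, 89, 97}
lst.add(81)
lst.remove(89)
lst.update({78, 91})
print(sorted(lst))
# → [2, 53, 55, 62, 66, 72, 78, 81, 85, 91, 97]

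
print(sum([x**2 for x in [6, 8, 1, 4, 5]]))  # 142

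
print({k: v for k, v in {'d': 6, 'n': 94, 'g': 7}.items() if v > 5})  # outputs {'d': 6, 'n': 94, 'g': 7}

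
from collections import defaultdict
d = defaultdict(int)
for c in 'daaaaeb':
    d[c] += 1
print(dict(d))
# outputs {'d': 1, 'a': 4, 'e': 1, 'b': 1}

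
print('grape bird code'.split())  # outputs ['grape', 'bird', 'code']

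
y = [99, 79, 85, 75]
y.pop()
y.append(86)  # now [99, 79, 85, 86]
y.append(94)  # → [99, 79, 85, 86, 94]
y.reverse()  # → [94, 86, 85, 79, 99]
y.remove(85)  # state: [94, 86, 79, 99]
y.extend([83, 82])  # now [94, 86, 79, 99, 83, 82]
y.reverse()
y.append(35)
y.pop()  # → 35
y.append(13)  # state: [82, 83, 99, 79, 86, 94, 13]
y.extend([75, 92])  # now [82, 83, 99, 79, 86, 94, 13, 75, 92]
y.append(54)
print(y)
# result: [82, 83, 99, 79, 86, 94, 13, 75, 92, 54]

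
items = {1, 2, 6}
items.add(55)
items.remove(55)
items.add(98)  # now {1, 2, 6, 98}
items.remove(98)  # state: {1, 2, 6}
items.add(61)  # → {1, 2, 6, 61}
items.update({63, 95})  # {1, 2, 6, 61, 63, 95}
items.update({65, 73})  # {1, 2, 6, 61, 63, 65, 73, 95}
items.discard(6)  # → {1, 2, 61, 63, 65, 73, 95}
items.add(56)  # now {1, 2, 56, 61, 63, 65, 73, 95}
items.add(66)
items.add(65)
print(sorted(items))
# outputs [1, 2, 56, 61, 63, 65, 66, 73, 95]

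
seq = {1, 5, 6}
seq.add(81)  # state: {1, 5, 6, 81}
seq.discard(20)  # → {1, 5, 6, 81}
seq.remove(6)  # {1, 5, 81}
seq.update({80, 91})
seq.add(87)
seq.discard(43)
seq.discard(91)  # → {1, 5, 80, 81, 87}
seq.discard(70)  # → {1, 5, 80, 81, 87}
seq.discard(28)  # {1, 5, 80, 81, 87}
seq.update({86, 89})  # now {1, 5, 80, 81, 86, 87, 89}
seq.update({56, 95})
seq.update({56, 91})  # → {1, 5, 56, 80, 81, 86, 87, 89, 91, 95}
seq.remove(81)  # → {1, 5, 56, 80, 86, 87, 89, 91, 95}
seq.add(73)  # {1, 5, 56, 73, 80, 86, 87, 89, 91, 95}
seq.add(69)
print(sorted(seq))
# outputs [1, 5, 56, 69, 73, 80, 86, 87, 89, 91, 95]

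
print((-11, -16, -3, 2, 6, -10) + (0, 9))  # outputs (-11, -16, -3, 2, 6, -10, 0, 9)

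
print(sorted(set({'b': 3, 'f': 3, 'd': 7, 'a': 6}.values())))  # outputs [3, 6, 7]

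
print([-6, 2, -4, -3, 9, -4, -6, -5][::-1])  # [-5, -6, -4, 9, -3, -4, 2, -6]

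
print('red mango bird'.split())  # ['red', 'mango', 'bird']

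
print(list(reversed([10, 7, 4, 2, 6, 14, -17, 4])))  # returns [4, -17, 14, 6, 2, 4, 7, 10]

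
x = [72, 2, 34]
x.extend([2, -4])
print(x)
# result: [72, 2, 34, 2, -4]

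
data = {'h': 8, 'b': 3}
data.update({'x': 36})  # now {'h': 8, 'b': 3, 'x': 36}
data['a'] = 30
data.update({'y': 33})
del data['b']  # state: {'h': 8, 'x': 36, 'a': 30, 'y': 33}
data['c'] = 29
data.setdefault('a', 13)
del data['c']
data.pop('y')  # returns 33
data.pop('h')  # 8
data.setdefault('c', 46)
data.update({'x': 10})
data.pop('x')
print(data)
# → {'a': 30, 'c': 46}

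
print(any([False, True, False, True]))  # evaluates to True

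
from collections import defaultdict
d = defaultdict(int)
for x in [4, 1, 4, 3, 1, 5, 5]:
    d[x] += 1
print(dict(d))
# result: {4: 2, 1: 2, 3: 1, 5: 2}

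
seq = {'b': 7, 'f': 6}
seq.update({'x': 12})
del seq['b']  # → {'f': 6, 'x': 12}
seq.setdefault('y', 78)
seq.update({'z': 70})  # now {'f': 6, 'x': 12, 'y': 78, 'z': 70}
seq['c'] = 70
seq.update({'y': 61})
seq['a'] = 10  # {'f': 6, 'x': 12, 'y': 61, 'z': 70, 'c': 70, 'a': 10}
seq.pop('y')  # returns 61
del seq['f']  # {'x': 12, 'z': 70, 'c': 70, 'a': 10}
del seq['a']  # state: {'x': 12, 'z': 70, 'c': 70}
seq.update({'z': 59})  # {'x': 12, 'z': 59, 'c': 70}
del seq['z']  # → {'x': 12, 'c': 70}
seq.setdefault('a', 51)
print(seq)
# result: {'x': 12, 'c': 70, 'a': 51}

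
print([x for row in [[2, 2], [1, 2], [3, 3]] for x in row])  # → [2, 2, 1, 2, 3, 3]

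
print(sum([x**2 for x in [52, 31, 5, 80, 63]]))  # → 14059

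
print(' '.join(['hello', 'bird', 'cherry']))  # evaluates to hello bird cherry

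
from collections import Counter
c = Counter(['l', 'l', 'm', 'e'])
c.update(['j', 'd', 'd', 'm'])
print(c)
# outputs Counter({'l': 2, 'm': 2, 'd': 2, 'e': 1, 'j': 1})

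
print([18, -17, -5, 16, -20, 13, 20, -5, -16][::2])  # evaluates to [18, -5, -20, 20, -16]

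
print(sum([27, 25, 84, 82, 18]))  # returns 236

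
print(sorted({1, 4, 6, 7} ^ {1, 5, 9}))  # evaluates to [4, 5, 6, 7, 9]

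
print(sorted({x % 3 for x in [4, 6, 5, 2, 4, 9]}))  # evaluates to [0, 1, 2]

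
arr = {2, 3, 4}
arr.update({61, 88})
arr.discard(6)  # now {2, 3, 4, 61, 88}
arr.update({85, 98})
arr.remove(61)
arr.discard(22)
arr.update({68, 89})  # {2, 3, 4, 68, 85, 88, 89, 98}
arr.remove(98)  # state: {2, 3, 4, 68, 85, 88, 89}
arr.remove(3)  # {2, 4, 68, 85, 88, 89}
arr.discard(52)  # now {2, 4, 68, 85, 88, 89}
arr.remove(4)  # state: {2, 68, 85, 88, 89}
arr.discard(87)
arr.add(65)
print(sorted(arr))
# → [2, 65, 68, 85, 88, 89]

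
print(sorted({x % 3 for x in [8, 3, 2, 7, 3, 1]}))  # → [0, 1, 2]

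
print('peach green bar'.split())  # ['peach', 'green', 'bar']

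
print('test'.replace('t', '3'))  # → 3es3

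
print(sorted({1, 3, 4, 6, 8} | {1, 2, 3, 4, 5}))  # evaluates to [1, 2, 3, 4, 5, 6, 8]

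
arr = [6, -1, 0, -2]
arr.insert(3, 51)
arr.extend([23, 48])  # [6, -1, 0, 51, -2, 23, 48]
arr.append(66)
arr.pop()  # 66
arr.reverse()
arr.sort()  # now [-2, -1, 0, 6, 23, 48, 51]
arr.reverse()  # [51, 48, 23, 6, 0, -1, -2]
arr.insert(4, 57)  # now [51, 48, 23, 6, 57, 0, -1, -2]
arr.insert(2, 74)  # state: [51, 48, 74, 23, 6, 57, 0, -1, -2]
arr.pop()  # -2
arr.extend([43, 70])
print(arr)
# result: [51, 48, 74, 23, 6, 57, 0, -1, 43, 70]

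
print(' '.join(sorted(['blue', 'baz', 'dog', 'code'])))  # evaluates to baz blue code dog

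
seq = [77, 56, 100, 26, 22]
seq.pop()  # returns 22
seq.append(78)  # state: [77, 56, 100, 26, 78]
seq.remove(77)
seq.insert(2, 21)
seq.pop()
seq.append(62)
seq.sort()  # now [21, 26, 56, 62, 100]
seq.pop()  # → 100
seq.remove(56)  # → [21, 26, 62]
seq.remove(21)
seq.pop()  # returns 62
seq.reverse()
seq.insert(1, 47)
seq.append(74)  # [26, 47, 74]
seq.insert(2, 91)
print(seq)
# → [26, 47, 91, 74]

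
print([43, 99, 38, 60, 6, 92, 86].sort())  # None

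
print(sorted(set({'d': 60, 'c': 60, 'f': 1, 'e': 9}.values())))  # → [1, 9, 60]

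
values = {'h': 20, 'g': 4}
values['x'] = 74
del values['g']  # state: {'h': 20, 'x': 74}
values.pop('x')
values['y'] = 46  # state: {'h': 20, 'y': 46}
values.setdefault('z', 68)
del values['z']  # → {'h': 20, 'y': 46}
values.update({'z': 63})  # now {'h': 20, 'y': 46, 'z': 63}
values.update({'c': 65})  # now {'h': 20, 'y': 46, 'z': 63, 'c': 65}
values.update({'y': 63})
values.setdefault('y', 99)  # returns 63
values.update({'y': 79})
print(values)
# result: {'h': 20, 'y': 79, 'z': 63, 'c': 65}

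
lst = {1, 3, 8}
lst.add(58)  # {1, 3, 8, 58}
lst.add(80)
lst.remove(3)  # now {1, 8, 58, 80}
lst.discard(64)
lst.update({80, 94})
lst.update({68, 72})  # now {1, 8, 58, 68, 72, 80, 94}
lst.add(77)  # {1, 8, 58, 68, 72, 77, 80, 94}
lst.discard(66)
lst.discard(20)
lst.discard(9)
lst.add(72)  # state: {1, 8, 58, 68, 72, 77, 80, 94}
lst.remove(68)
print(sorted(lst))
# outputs [1, 8, 58, 72, 77, 80, 94]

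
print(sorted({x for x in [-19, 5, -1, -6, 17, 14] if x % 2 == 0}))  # [-6, 14]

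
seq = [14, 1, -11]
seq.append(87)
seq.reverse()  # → [87, -11, 1, 14]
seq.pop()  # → 14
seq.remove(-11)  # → [87, 1]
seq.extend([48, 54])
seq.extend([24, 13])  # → [87, 1, 48, 54, 24, 13]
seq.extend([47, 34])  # [87, 1, 48, 54, 24, 13, 47, 34]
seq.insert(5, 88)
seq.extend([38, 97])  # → [87, 1, 48, 54, 24, 88, 13, 47, 34, 38, 97]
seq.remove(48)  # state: [87, 1, 54, 24, 88, 13, 47, 34, 38, 97]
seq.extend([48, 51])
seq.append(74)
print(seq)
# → [87, 1, 54, 24, 88, 13, 47, 34, 38, 97, 48, 51, 74]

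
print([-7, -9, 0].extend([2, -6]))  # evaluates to None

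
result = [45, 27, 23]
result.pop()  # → 23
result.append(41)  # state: [45, 27, 41]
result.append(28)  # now [45, 27, 41, 28]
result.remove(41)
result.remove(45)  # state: [27, 28]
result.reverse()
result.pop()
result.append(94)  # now [28, 94]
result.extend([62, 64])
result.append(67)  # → [28, 94, 62, 64, 67]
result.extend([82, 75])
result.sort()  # [28, 62, 64, 67, 75, 82, 94]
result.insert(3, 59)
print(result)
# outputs [28, 62, 64, 59, 67, 75, 82, 94]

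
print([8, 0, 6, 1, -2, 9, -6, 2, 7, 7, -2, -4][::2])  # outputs [8, 6, -2, -6, 7, -2]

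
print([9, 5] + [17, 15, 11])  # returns [9, 5, 17, 15, 11]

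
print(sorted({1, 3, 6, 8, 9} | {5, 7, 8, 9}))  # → [1, 3, 5, 6, 7, 8, 9]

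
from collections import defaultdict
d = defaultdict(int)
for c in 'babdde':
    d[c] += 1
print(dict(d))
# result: {'b': 2, 'a': 1, 'd': 2, 'e': 1}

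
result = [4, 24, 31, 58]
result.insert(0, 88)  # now [88, 4, 24, 31, 58]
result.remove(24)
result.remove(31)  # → [88, 4, 58]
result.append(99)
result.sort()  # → [4, 58, 88, 99]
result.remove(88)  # [4, 58, 99]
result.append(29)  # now [4, 58, 99, 29]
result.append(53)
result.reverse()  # [53, 29, 99, 58, 4]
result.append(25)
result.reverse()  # [25, 4, 58, 99, 29, 53]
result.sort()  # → [4, 25, 29, 53, 58, 99]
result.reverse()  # [99, 58, 53, 29, 25, 4]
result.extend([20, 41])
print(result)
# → [99, 58, 53, 29, 25, 4, 20, 41]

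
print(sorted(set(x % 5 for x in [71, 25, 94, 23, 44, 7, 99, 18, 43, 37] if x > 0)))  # [0, 1, 2, 3, 4]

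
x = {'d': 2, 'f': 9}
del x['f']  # {'d': 2}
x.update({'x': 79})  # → {'d': 2, 'x': 79}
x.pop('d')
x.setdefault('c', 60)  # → 60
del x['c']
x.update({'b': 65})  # {'x': 79, 'b': 65}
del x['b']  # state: {'x': 79}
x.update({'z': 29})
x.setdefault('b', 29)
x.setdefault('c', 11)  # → 11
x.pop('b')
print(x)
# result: {'x': 79, 'z': 29, 'c': 11}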